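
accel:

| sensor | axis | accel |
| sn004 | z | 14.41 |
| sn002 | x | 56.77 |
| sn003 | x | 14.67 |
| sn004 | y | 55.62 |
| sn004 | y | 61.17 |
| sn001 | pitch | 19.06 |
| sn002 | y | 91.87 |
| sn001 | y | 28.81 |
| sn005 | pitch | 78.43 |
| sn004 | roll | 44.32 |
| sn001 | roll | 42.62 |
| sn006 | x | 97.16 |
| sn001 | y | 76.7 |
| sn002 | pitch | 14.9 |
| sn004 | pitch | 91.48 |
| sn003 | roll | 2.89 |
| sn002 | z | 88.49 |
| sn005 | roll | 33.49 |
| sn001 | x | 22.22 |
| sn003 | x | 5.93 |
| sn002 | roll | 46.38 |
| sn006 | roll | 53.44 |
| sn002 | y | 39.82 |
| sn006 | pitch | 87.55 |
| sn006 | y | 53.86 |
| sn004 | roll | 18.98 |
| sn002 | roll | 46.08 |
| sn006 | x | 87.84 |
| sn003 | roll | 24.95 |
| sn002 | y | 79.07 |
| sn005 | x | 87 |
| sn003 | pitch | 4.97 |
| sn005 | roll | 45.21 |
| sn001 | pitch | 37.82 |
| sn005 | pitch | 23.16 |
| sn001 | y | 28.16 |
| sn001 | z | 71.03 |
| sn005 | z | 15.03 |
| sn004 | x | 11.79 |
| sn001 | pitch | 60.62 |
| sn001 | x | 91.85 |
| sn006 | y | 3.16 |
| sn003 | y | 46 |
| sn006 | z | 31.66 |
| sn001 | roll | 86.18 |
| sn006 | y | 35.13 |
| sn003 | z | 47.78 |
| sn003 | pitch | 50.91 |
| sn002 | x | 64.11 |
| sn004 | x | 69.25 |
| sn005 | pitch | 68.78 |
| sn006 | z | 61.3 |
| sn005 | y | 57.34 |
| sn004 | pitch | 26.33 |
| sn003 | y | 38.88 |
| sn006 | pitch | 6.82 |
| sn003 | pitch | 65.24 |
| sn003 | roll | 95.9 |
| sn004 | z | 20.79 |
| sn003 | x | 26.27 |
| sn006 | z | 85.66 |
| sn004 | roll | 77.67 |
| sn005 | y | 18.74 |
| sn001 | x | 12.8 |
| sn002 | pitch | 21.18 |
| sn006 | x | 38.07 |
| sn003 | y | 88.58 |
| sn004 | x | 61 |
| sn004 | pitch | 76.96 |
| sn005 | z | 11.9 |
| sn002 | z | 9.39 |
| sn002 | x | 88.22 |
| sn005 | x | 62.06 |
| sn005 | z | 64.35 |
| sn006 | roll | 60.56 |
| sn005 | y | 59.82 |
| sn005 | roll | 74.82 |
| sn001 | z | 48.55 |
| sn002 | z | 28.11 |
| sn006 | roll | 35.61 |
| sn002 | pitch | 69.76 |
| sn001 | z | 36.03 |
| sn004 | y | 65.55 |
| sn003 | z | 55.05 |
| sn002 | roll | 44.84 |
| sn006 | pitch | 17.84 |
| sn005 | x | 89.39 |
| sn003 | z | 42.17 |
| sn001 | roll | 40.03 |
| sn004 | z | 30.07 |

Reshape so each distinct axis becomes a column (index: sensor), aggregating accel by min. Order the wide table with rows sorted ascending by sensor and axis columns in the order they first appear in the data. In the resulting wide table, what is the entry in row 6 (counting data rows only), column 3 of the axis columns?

With rows sorted ascending by sensor, row 6 is sensor=sn006. axis columns in first-appearance order: z, x, y, pitch, roll; column 3 is y.
Long rows with sensor=sn006, axis=y: min(53.86, 3.16, 35.13) = 3.16.

3.16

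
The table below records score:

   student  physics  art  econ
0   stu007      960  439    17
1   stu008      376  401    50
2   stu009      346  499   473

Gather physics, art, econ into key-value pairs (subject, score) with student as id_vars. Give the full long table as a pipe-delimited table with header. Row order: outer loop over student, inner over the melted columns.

| student | subject | score |
| stu007 | physics | 960 |
| stu007 | art | 439 |
| stu007 | econ | 17 |
| stu008 | physics | 376 |
| stu008 | art | 401 |
| stu008 | econ | 50 |
| stu009 | physics | 346 |
| stu009 | art | 499 |
| stu009 | econ | 473 |

Each (student, column) pair becomes one row: 3 × 3 = 9 rows.
For example, (stu007, physics) → score=960.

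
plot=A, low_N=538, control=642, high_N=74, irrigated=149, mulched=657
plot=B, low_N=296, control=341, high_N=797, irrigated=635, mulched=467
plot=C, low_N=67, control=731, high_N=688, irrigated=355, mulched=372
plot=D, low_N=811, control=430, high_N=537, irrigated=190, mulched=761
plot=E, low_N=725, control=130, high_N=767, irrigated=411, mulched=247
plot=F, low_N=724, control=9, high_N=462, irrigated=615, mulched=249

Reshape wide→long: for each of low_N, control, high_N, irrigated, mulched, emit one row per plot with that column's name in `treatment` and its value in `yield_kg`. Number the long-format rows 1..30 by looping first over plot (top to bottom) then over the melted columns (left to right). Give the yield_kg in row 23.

767

30 rows total (6 × 5). Row 23: index ⌊(23-1)/5⌋ = 4 into plot → E; (23-1) mod 5 = 2 into the melted columns → high_N.
So row 23 is (E, high_N, 767); yield_kg = 767.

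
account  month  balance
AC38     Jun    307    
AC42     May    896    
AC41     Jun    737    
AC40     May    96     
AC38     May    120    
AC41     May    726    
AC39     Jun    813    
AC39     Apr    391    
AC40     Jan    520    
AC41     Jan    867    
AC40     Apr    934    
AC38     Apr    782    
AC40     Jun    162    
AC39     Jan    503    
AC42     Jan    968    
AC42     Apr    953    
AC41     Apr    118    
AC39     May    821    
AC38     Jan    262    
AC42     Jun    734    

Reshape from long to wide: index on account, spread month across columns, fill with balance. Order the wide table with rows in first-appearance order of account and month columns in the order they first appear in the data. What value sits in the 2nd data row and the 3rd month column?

With rows in first-appearance order of account, row 2 is account=AC42. month columns in first-appearance order: Jun, May, Apr, Jan; column 3 is Apr.
Long rows with account=AC42, month=Apr: balance = 953.

953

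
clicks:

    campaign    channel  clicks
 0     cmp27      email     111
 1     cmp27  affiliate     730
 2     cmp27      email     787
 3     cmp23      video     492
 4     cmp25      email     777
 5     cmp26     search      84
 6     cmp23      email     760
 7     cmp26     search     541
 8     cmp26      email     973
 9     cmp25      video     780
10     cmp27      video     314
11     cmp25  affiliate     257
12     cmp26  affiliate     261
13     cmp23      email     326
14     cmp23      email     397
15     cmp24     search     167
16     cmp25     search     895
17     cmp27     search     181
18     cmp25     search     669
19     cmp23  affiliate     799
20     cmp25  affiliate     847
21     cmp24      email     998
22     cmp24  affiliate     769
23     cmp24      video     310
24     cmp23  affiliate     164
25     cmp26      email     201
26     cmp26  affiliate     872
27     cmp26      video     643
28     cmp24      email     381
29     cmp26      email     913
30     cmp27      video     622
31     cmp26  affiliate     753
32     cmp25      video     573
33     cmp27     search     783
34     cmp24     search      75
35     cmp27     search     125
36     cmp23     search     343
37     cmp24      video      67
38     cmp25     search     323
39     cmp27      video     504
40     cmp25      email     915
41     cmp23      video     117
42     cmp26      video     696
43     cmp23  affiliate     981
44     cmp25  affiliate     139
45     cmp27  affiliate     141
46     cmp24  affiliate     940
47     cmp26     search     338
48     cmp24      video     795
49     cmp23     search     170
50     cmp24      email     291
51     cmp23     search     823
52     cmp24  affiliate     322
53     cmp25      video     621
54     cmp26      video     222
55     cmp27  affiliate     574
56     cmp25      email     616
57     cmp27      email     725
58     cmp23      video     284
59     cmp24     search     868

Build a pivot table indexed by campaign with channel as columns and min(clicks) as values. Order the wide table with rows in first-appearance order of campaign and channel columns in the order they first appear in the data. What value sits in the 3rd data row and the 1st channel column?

With rows in first-appearance order of campaign, row 3 is campaign=cmp25. channel columns in first-appearance order: email, affiliate, video, search; column 1 is email.
Long rows with campaign=cmp25, channel=email: min(777, 915, 616) = 616.

616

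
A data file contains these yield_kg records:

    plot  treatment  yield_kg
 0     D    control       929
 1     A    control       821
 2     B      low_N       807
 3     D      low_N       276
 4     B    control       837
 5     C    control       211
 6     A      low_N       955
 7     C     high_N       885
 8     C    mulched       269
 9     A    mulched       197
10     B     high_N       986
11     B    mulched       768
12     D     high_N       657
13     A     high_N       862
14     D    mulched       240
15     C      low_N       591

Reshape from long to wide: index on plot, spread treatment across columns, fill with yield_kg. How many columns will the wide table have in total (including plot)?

1 column for plot plus 4 distinct treatment values → 5 columns.

5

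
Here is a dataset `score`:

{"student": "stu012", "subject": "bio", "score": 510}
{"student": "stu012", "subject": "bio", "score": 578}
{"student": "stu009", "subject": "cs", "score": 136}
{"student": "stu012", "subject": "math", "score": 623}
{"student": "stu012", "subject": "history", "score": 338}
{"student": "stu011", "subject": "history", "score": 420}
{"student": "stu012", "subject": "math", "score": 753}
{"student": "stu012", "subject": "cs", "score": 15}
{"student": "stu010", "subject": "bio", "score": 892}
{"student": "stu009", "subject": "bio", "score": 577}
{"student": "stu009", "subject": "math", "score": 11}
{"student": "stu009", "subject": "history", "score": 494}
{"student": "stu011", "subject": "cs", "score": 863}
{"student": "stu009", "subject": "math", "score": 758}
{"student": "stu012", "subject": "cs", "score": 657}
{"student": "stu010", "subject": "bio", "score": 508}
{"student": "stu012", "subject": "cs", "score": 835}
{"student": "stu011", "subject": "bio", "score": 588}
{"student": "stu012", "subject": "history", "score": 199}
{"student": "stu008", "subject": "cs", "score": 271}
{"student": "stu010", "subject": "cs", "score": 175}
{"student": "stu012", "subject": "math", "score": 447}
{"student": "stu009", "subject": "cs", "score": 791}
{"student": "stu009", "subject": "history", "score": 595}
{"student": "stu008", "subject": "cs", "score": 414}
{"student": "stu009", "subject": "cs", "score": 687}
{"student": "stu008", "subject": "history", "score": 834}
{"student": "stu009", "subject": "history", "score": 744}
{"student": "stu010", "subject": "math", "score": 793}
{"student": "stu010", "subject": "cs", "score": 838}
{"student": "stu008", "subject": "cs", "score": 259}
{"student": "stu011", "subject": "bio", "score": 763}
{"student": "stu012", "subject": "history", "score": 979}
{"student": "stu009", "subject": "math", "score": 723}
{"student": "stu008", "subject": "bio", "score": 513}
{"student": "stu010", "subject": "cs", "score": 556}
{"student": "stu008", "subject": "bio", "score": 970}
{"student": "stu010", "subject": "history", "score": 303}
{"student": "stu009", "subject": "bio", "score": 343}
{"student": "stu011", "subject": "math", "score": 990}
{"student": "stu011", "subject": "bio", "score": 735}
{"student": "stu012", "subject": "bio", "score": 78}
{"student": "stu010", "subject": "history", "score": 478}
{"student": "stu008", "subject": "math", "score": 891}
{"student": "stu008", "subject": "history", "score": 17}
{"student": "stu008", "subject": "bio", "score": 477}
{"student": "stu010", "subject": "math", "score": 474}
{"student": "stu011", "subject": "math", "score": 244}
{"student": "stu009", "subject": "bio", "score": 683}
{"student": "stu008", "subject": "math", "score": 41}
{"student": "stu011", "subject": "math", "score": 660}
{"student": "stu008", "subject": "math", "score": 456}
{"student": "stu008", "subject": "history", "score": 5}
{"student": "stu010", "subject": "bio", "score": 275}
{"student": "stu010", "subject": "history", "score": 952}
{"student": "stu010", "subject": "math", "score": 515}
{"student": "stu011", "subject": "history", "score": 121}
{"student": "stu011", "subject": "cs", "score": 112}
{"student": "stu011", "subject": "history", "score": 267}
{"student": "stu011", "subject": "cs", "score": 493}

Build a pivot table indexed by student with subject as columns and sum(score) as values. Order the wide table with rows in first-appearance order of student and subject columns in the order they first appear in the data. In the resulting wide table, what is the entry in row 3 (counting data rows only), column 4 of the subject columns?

With rows in first-appearance order of student, row 3 is student=stu011. subject columns in first-appearance order: bio, cs, math, history; column 4 is history.
Long rows with student=stu011, subject=history: 420 + 121 + 267 = 808.

808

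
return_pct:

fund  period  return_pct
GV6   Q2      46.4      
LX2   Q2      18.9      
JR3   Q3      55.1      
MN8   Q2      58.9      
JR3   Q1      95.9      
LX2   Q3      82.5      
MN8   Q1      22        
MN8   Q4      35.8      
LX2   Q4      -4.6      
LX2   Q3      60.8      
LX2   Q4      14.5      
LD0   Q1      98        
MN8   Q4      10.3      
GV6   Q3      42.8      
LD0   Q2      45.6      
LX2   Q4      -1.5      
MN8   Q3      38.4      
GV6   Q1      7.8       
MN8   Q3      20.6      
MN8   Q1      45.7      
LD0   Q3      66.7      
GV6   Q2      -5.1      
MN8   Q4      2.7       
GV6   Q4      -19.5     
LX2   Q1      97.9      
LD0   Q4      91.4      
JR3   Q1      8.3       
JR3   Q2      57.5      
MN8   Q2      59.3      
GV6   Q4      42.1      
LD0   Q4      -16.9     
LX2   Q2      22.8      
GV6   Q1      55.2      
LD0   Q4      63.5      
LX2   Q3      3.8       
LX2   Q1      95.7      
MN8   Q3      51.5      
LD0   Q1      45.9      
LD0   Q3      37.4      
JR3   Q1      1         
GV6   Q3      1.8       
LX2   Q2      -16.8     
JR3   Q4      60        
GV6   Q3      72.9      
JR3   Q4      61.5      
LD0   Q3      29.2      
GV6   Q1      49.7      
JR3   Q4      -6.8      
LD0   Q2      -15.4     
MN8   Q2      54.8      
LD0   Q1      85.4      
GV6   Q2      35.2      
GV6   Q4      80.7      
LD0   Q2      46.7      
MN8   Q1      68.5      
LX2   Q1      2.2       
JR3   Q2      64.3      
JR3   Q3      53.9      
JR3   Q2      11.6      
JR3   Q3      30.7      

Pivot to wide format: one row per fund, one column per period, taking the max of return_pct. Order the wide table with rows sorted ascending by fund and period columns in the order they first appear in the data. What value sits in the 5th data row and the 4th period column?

35.8

With rows sorted ascending by fund, row 5 is fund=MN8. period columns in first-appearance order: Q2, Q3, Q1, Q4; column 4 is Q4.
Long rows with fund=MN8, period=Q4: max(35.8, 10.3, 2.7) = 35.8.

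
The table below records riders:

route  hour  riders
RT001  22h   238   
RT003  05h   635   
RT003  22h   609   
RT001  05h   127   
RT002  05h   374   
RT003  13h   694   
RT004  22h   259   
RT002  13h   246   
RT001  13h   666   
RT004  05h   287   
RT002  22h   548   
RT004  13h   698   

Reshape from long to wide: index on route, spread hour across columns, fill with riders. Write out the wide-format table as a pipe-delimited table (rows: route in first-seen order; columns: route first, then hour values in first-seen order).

Columns: route plus the 3 distinct hour values (22h, 05h, 13h).
For example, row RT001 column 22h takes riders=238 from the long row (RT001, 22h).

| route | 22h | 05h | 13h |
| RT001 | 238 | 127 | 666 |
| RT003 | 609 | 635 | 694 |
| RT002 | 548 | 374 | 246 |
| RT004 | 259 | 287 | 698 |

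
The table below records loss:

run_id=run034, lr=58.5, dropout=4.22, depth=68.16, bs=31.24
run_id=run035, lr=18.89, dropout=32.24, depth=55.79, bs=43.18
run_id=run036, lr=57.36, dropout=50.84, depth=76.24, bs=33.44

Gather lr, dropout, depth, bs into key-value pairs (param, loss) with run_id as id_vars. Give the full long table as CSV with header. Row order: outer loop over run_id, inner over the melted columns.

Each (run_id, column) pair becomes one row: 3 × 4 = 12 rows.
For example, (run034, lr) → loss=58.5.

run_id,param,loss
run034,lr,58.5
run034,dropout,4.22
run034,depth,68.16
run034,bs,31.24
run035,lr,18.89
run035,dropout,32.24
run035,depth,55.79
run035,bs,43.18
run036,lr,57.36
run036,dropout,50.84
run036,depth,76.24
run036,bs,33.44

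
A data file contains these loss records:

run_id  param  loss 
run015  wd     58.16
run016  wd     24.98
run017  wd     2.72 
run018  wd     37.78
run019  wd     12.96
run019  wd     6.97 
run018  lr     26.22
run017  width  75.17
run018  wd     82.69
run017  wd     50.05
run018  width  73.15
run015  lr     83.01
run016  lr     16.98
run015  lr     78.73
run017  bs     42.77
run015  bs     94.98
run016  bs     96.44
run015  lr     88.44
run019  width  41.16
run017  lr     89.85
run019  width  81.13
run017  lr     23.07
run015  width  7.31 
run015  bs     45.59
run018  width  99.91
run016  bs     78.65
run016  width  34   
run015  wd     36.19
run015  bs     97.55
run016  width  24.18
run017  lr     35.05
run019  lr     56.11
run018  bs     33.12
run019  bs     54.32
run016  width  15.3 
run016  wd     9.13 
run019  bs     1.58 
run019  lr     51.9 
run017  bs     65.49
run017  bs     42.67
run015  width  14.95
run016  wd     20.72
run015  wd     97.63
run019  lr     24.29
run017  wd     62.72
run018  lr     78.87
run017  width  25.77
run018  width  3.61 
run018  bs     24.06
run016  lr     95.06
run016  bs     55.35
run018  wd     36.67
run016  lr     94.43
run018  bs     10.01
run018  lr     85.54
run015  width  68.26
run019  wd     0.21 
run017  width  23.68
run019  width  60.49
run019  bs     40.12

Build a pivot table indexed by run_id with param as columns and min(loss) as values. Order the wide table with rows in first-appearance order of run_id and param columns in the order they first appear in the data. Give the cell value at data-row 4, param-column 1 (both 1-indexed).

36.67

With rows in first-appearance order of run_id, row 4 is run_id=run018. param columns in first-appearance order: wd, lr, width, bs; column 1 is wd.
Long rows with run_id=run018, param=wd: min(37.78, 82.69, 36.67) = 36.67.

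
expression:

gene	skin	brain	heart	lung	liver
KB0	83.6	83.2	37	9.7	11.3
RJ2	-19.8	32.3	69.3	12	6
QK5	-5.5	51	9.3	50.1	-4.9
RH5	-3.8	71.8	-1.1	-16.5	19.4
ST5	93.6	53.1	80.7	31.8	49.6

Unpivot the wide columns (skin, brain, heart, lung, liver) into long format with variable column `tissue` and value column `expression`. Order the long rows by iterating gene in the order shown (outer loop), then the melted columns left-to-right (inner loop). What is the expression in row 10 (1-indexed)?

6

25 rows total (5 × 5). Row 10: index ⌊(10-1)/5⌋ = 1 into gene → RJ2; (10-1) mod 5 = 4 into the melted columns → liver.
So row 10 is (RJ2, liver, 6); expression = 6.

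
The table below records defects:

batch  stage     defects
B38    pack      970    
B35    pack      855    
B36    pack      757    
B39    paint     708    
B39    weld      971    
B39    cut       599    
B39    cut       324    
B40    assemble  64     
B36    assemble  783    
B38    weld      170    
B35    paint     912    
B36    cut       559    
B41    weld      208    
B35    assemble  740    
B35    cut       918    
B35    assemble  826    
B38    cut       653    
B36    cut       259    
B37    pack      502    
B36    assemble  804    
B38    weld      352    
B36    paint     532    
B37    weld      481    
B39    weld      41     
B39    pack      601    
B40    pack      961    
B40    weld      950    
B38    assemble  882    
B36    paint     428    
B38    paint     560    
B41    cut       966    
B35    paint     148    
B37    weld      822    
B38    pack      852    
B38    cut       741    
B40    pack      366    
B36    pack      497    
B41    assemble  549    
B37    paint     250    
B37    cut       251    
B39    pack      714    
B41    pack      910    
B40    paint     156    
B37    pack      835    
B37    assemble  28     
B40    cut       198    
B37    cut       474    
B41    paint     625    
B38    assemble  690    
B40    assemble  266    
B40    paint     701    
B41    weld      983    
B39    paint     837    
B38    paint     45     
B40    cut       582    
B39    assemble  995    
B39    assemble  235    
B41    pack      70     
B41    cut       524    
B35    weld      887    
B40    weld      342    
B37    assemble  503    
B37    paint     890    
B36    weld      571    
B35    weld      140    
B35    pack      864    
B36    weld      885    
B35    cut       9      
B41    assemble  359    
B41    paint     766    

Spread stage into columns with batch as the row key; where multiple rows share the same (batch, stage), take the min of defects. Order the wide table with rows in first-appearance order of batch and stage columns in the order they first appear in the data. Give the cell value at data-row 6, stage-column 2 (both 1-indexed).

625

With rows in first-appearance order of batch, row 6 is batch=B41. stage columns in first-appearance order: pack, paint, weld, cut, assemble; column 2 is paint.
Long rows with batch=B41, stage=paint: min(625, 766) = 625.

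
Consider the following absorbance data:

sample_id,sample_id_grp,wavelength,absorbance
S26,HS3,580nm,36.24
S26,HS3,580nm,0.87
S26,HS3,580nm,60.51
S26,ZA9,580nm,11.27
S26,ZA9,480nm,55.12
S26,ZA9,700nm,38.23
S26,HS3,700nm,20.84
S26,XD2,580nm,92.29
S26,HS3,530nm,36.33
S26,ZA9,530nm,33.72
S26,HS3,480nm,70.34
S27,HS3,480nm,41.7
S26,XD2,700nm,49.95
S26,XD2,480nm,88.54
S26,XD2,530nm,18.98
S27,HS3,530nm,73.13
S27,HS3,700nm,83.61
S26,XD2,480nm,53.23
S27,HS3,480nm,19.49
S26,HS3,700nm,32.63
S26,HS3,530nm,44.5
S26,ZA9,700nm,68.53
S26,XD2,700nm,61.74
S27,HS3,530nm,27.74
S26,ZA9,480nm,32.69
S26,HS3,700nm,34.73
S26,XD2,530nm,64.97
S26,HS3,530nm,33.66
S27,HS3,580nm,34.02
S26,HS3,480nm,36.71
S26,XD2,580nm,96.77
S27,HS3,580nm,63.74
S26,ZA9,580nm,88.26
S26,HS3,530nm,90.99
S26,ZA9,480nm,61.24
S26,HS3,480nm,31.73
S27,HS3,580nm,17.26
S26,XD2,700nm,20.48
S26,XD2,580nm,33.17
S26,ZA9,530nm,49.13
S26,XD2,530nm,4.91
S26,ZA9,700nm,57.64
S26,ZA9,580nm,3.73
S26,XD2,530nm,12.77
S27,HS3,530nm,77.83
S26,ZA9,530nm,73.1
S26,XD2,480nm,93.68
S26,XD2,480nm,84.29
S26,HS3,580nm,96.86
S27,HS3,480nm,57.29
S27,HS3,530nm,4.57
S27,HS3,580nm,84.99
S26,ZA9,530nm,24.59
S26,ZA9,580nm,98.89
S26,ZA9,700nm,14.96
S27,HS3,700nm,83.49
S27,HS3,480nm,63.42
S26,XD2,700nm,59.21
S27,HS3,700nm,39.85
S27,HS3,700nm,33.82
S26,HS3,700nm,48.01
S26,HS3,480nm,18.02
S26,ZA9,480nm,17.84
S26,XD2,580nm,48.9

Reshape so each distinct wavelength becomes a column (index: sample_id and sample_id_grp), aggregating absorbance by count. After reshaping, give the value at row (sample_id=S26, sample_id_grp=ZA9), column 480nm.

Rows with sample_id=S26, sample_id_grp=ZA9 and wavelength=480nm: absorbance values are 55.12, 32.69, 61.24, 17.84.
4 rows match — count = 4.

4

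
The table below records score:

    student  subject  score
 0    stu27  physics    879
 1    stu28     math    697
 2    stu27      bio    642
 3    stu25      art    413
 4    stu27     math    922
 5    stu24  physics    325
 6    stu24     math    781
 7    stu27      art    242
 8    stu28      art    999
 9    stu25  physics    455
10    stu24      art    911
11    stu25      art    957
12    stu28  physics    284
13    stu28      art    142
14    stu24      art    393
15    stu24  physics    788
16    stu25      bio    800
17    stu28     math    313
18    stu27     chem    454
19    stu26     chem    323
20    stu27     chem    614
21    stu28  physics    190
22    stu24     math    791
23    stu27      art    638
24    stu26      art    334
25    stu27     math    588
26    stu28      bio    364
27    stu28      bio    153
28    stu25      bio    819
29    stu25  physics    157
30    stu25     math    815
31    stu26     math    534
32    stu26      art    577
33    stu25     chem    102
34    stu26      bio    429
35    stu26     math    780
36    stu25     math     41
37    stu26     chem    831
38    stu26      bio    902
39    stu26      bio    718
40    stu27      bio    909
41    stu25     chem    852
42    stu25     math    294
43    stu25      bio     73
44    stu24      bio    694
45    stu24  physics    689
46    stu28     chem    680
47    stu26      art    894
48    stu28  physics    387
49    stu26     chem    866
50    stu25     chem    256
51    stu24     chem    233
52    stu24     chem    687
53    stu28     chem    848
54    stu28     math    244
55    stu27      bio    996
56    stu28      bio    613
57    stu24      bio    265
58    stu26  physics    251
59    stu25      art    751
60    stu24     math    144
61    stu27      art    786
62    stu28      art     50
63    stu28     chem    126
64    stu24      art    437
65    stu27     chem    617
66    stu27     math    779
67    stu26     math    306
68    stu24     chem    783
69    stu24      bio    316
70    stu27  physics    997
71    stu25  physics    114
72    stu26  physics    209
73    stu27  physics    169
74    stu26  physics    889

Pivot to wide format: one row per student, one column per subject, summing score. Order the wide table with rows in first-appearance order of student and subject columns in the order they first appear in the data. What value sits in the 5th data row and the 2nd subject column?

With rows in first-appearance order of student, row 5 is student=stu26. subject columns in first-appearance order: physics, math, bio, art, chem; column 2 is math.
Long rows with student=stu26, subject=math: 534 + 780 + 306 = 1620.

1620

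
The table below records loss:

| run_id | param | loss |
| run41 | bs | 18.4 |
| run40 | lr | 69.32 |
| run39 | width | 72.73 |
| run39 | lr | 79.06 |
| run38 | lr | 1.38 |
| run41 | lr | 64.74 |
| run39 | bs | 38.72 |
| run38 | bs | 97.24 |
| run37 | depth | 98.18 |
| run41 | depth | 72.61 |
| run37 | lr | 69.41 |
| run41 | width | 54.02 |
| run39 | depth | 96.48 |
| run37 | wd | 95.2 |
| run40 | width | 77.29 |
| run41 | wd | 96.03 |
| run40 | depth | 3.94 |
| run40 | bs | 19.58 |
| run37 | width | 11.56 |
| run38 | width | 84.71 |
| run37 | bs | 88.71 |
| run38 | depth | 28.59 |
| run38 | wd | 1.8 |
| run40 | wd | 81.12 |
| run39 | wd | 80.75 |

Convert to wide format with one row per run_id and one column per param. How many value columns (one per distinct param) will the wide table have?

5 distinct param values: bs, lr, wd, width, depth.

5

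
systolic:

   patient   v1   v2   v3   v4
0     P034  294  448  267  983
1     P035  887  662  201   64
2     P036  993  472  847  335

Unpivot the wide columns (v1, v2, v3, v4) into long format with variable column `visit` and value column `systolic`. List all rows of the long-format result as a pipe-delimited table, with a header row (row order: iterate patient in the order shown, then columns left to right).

Each (patient, column) pair becomes one row: 3 × 4 = 12 rows.
For example, (P034, v1) → systolic=294.

| patient | visit | systolic |
| P034 | v1 | 294 |
| P034 | v2 | 448 |
| P034 | v3 | 267 |
| P034 | v4 | 983 |
| P035 | v1 | 887 |
| P035 | v2 | 662 |
| P035 | v3 | 201 |
| P035 | v4 | 64 |
| P036 | v1 | 993 |
| P036 | v2 | 472 |
| P036 | v3 | 847 |
| P036 | v4 | 335 |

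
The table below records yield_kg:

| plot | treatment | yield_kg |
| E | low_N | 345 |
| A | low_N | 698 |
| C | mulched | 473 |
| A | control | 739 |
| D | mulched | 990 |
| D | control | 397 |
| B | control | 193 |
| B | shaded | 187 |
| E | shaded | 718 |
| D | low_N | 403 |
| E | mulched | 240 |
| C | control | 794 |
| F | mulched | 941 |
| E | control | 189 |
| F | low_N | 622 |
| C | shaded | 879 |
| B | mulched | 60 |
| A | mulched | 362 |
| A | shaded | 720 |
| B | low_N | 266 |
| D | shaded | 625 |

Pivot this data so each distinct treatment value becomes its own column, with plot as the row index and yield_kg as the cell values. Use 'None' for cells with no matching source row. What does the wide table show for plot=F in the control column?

No long-format row has plot=F and treatment=control, so the cell is None.

None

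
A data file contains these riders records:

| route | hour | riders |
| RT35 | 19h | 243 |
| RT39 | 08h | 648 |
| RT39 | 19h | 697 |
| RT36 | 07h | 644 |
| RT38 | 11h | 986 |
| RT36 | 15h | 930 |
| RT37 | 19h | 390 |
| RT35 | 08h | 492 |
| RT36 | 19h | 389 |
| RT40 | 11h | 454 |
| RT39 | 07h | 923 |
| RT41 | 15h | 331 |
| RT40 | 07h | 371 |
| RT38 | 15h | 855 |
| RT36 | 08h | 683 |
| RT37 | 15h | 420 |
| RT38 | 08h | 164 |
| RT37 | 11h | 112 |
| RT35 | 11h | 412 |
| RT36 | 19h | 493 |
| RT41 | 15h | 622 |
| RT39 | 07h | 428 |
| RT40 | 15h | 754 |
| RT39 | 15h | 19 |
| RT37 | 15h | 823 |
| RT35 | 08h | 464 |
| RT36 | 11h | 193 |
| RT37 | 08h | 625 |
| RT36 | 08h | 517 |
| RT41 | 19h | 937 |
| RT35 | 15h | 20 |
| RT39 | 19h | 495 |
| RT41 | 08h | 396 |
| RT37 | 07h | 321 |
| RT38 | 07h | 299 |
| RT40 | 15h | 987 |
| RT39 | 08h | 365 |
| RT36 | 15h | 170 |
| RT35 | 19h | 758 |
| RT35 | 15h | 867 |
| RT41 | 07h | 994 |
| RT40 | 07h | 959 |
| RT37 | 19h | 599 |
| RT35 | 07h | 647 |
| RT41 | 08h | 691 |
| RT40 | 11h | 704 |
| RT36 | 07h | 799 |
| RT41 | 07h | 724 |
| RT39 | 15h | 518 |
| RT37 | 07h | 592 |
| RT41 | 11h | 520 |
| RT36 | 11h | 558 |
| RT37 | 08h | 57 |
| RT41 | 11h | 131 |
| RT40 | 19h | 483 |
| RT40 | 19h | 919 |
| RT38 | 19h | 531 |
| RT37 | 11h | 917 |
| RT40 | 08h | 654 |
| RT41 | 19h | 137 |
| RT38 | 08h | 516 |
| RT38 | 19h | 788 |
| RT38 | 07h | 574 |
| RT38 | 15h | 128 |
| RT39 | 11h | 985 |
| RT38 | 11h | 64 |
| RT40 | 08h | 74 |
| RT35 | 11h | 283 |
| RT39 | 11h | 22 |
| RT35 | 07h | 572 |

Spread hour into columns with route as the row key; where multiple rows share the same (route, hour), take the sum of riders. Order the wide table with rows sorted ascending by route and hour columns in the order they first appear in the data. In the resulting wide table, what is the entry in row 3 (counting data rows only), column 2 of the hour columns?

682

With rows sorted ascending by route, row 3 is route=RT37. hour columns in first-appearance order: 19h, 08h, 07h, 11h, 15h; column 2 is 08h.
Long rows with route=RT37, hour=08h: 625 + 57 = 682.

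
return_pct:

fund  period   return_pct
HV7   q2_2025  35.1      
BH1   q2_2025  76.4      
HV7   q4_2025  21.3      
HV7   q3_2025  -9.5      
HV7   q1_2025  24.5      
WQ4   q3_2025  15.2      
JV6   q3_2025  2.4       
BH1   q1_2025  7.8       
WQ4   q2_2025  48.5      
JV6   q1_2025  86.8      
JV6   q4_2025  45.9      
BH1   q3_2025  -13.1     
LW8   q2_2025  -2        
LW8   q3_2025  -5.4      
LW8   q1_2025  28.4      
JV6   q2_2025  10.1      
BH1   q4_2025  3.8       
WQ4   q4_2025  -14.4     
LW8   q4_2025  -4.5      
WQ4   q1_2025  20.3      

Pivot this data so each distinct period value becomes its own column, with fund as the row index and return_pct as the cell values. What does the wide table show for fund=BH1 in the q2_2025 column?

76.4

Wide layout: rows indexed by fund, columns are the 4 distinct period values (q2_2025, q4_2025, q3_2025, q1_2025).
Cell (fund=BH1, period=q2_2025) draws from the long row where fund=BH1 and period=q2_2025, which has return_pct=76.4.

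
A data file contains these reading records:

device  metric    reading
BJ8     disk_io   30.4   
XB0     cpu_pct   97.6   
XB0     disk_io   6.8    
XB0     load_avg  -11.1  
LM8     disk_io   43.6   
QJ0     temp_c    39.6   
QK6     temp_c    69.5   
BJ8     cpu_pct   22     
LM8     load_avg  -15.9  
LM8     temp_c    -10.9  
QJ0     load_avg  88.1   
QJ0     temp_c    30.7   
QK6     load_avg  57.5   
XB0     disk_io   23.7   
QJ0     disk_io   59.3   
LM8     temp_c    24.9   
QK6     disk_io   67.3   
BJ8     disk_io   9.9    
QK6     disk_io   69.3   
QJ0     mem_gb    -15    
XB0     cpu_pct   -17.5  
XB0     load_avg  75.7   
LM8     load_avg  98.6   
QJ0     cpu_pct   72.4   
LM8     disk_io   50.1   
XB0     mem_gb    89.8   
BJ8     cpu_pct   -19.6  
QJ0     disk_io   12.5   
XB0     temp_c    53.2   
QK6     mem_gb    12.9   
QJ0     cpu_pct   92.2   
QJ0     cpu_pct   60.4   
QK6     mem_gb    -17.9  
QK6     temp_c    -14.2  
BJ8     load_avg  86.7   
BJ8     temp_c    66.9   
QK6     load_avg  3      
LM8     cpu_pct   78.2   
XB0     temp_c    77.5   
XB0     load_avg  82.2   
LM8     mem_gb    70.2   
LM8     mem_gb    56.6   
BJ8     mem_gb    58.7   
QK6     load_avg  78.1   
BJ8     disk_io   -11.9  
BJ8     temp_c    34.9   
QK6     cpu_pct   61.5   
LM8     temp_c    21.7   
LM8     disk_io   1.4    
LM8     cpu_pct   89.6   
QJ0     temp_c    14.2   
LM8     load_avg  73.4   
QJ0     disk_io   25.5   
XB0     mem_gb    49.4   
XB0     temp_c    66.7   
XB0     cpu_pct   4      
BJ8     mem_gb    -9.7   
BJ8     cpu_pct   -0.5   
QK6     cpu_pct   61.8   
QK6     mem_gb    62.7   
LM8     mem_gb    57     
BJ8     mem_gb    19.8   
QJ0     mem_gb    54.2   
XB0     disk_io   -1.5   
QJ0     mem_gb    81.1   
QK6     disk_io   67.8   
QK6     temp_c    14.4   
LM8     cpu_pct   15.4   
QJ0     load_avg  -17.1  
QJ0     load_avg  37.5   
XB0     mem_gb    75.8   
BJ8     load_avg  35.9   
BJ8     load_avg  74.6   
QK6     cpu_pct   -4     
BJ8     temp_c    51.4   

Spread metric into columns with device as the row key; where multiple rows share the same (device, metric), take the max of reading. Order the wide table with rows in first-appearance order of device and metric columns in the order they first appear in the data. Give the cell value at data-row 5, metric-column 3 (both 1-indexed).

With rows in first-appearance order of device, row 5 is device=QK6. metric columns in first-appearance order: disk_io, cpu_pct, load_avg, temp_c, mem_gb; column 3 is load_avg.
Long rows with device=QK6, metric=load_avg: max(57.5, 3, 78.1) = 78.1.

78.1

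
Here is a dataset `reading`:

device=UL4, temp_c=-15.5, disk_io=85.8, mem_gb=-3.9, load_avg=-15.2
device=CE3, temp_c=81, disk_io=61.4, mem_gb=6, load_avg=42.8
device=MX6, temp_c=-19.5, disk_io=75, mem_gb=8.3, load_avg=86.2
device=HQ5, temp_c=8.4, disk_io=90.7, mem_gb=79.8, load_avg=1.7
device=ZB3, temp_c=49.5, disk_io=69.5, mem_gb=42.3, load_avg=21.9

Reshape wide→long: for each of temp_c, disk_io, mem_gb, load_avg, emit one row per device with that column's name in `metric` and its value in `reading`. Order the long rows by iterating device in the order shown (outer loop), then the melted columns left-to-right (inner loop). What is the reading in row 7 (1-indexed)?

20 rows total (5 × 4). Row 7: index ⌊(7-1)/4⌋ = 1 into device → CE3; (7-1) mod 4 = 2 into the melted columns → mem_gb.
So row 7 is (CE3, mem_gb, 6); reading = 6.

6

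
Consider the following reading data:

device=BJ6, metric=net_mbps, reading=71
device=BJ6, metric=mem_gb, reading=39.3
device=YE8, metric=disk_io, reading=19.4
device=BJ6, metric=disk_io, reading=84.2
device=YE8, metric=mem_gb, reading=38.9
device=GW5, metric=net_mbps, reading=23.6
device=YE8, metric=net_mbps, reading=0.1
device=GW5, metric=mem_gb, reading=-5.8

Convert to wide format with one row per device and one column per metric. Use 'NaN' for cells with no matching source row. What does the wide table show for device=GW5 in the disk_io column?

No long-format row has device=GW5 and metric=disk_io, so the cell is NaN.

NaN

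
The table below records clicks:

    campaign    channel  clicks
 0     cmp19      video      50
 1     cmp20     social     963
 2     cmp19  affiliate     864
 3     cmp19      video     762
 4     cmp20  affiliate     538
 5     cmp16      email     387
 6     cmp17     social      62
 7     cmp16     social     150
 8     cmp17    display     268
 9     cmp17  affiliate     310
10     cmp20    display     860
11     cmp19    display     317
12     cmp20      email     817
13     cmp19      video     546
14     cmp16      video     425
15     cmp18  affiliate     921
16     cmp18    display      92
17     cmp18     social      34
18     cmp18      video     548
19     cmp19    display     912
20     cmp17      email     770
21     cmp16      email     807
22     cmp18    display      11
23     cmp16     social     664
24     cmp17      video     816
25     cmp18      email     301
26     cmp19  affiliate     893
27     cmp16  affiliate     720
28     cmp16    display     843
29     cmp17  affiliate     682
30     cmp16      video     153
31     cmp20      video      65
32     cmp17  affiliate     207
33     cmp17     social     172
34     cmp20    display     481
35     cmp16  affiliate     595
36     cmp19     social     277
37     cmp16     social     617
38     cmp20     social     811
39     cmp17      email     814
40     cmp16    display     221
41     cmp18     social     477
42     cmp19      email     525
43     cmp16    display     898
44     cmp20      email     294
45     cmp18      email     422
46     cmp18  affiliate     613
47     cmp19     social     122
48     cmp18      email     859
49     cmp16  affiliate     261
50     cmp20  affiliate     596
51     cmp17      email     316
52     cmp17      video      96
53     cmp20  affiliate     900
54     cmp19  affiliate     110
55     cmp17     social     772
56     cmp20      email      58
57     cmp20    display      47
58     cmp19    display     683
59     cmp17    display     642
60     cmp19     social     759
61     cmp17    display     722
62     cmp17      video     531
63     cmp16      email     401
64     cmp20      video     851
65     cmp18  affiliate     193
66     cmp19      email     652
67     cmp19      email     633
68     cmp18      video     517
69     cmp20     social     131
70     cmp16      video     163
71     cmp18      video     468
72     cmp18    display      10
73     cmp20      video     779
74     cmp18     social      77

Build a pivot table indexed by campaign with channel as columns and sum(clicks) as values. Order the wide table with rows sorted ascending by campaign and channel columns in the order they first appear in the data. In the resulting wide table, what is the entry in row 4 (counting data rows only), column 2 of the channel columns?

With rows sorted ascending by campaign, row 4 is campaign=cmp19. channel columns in first-appearance order: video, social, affiliate, email, display; column 2 is social.
Long rows with campaign=cmp19, channel=social: 277 + 122 + 759 = 1158.

1158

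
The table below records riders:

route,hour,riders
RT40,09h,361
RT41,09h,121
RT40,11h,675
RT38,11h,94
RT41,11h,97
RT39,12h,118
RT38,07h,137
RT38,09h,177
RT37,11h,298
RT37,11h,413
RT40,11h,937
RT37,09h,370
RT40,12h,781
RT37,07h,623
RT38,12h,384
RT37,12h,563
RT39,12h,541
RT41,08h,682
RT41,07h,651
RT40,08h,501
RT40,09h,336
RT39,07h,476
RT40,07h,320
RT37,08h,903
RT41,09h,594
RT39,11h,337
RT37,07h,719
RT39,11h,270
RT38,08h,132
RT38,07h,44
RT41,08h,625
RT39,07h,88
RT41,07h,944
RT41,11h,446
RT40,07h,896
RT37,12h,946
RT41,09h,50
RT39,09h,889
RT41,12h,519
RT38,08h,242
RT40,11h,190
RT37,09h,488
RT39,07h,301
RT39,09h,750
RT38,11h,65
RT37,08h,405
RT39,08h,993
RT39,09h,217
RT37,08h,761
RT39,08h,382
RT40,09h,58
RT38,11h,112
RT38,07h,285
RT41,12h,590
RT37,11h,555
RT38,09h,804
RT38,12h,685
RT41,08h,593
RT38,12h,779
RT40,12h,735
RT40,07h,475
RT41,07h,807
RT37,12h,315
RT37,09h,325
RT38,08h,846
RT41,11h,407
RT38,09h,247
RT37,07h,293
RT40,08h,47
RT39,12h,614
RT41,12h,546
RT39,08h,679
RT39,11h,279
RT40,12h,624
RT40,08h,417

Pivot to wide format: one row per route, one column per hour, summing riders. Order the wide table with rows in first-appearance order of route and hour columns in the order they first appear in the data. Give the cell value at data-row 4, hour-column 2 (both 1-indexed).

With rows in first-appearance order of route, row 4 is route=RT39. hour columns in first-appearance order: 09h, 11h, 12h, 07h, 08h; column 2 is 11h.
Long rows with route=RT39, hour=11h: 337 + 270 + 279 = 886.

886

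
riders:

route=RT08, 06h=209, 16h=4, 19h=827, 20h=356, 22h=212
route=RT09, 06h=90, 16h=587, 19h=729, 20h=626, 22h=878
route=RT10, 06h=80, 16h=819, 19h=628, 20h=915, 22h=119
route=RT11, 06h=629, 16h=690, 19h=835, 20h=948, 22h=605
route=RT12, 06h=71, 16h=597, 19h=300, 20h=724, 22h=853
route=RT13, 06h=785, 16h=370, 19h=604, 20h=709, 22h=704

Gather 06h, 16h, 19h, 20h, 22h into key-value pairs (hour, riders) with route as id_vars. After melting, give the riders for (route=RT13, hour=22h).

Unpivoting turns each (route, wide-column) pair into one long row.
The wide cell at row RT13, column 22h holds 704, so the long row (RT13, 22h) has riders=704.

704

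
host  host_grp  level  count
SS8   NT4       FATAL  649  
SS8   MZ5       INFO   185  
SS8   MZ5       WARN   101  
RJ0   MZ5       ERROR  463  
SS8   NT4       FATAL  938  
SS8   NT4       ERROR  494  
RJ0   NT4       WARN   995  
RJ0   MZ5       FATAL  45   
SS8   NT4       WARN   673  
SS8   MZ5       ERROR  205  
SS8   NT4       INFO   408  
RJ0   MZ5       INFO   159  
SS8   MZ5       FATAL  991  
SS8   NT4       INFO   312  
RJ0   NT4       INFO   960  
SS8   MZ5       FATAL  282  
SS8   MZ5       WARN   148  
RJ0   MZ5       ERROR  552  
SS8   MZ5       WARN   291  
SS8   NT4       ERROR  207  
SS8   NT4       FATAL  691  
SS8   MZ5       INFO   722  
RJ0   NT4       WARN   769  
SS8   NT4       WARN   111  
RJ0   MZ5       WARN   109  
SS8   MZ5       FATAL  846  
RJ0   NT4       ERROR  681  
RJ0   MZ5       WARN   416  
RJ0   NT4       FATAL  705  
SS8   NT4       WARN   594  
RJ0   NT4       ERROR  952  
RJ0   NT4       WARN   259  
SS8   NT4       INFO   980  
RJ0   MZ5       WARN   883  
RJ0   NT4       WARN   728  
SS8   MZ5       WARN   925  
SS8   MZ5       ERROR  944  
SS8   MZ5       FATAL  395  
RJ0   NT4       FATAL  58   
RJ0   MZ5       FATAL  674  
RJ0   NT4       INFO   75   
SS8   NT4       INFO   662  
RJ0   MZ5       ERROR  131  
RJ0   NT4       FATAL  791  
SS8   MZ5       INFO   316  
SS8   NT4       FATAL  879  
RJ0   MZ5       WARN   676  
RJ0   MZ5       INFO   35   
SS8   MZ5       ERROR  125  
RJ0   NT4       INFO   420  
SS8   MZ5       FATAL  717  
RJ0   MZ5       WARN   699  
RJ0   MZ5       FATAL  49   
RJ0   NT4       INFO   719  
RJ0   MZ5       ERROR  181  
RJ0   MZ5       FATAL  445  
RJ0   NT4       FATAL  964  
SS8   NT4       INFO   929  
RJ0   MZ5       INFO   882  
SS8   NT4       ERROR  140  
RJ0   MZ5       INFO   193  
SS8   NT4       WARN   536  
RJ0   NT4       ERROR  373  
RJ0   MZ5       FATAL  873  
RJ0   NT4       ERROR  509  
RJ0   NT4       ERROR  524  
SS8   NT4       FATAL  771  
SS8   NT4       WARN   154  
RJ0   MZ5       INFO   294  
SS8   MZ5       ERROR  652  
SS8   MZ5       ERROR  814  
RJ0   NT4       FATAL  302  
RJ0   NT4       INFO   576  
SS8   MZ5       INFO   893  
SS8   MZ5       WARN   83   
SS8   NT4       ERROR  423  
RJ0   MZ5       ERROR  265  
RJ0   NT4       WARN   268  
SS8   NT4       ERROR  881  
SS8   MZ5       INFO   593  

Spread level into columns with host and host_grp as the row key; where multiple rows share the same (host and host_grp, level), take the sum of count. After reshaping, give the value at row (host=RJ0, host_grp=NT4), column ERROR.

3039

Rows with host=RJ0, host_grp=NT4 and level=ERROR: count values are 681, 952, 373, 509, 524.
681 + 952 + 373 + 509 + 524 = 3039.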